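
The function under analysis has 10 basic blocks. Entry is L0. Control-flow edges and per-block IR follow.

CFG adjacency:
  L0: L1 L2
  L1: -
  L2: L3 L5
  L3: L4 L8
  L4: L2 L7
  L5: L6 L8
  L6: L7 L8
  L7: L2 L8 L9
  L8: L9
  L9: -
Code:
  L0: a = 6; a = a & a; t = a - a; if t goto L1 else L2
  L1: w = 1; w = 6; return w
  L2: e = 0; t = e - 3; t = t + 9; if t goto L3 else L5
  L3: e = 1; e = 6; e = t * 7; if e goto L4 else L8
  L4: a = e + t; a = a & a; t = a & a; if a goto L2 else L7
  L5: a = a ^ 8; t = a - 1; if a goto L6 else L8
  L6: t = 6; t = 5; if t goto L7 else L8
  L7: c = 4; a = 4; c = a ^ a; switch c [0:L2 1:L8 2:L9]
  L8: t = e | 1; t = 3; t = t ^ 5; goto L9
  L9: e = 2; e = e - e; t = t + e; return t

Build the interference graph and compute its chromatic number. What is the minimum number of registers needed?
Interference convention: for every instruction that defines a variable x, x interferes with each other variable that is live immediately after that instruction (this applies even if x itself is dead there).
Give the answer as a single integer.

Answer: 4

Derivation:
Block summaries:
  L0: def={a,t} ue=∅
  L1: def={w} ue=∅
  L2: def={e,t} ue=∅
  L3: def={e} ue={t}
  L4: def={a,t} ue={e,t}
  L5: def={a,t} ue={a}
  L6: def={t} ue=∅
  L7: def={a,c} ue=∅
  L8: def={t} ue={e}
  L9: def={e,t} ue={t}

Liveness:
  L0 li=∅ lo={a}
  L1 li=∅ lo=∅
  L2 li={a} lo={a,e,t}
  L3 li={t} lo={e,t}
  L4 li={e,t} lo={a,e,t}
  L5 li={a,e} lo={e}
  L6 li={e} lo={e,t}
  L7 li={e,t} lo={a,e,t}
  L8 li={e} lo={t}
  L9 li={t} lo=∅

Interfere edges:
  a: {c,e,t}
  c: {a,e,t}
  e: {a,c,t}
  t: {a,c,e}
  w: ∅

Chromatic number:
  clique {a,c,e,t} ⇒ need ≥ 4
  4-colouring: r0={a,w}  r1={c}  r2={e}  r3={t}
  χ = 4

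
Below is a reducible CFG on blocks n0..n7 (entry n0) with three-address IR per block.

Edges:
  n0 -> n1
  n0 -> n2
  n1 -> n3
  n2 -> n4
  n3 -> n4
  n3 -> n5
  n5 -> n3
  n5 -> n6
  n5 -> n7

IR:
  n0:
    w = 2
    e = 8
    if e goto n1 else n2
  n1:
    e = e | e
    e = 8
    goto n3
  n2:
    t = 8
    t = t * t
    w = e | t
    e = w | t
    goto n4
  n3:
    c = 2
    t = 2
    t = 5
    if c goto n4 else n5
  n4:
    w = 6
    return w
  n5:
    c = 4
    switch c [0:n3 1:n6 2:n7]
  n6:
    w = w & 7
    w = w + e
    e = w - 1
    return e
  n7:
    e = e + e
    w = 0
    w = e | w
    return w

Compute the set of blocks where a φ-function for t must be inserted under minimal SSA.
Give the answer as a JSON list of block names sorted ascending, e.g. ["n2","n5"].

Answer: ["n3", "n4"]

Working:
idom tree: n1←n0 n2←n0 n3←n1 n4←n0 n5←n3 n6←n5 n7←n5
Dom at joins:
  n3: preds {n1,n5}: {n0,n1} ∩ {n0,n1,n3,n5} = {n0,n1}; idom=n1
  n4: preds {n2,n3}: {n0,n2} ∩ {n0,n1,n3} = {n0}; idom=n0

Frontier:
  n3←n1: walk · to n1
  n3←n5: walk n5→n3 to n1
  n4←n2: walk n2 to n0
  n4←n3: walk n3→n1 to n0
  n0: DF=∅
  n1: DF={n4}
  n2: DF={n4}
  n3: DF={n3,n4}
  n4: DF=∅
  n5: DF={n3}
  n6: DF=∅
  n7: DF=∅

φ for t: defs {n2,n3}
  DF⁺ = {n3,n4}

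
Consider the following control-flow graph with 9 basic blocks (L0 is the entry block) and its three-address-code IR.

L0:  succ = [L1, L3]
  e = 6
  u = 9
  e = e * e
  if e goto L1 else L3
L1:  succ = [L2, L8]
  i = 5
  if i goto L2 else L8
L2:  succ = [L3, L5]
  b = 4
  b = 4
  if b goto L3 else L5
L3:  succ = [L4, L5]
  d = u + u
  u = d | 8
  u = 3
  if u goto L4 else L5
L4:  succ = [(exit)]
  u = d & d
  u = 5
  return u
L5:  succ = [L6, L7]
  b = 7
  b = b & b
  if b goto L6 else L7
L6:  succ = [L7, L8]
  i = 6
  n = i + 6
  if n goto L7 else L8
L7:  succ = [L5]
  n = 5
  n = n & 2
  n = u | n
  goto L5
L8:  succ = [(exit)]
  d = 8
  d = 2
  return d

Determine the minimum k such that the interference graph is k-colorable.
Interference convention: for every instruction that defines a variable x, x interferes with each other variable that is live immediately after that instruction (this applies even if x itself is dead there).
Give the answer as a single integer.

Answer: 2

Analysis:
Per-block:
  L0: {e,u} / ∅
  L1: {i} / ∅
  L2: {b} / ∅
  L3: {d,u} / {u}
  L4: {u} / {d}
  L5: {b} / ∅
  L6: {i,n} / ∅
  L7: {n} / {u}
  L8: {d} / ∅

Liveness:
  L0 li=∅ lo={u}
  L1 li={u} lo={u}
  L2 li={u} lo={u}
  L3 li={u} lo={d,u}
  L4 li={d} lo=∅
  L5 li={u} lo={u}
  L6 li={u} lo={u}
  L7 li={u} lo={u}
  L8 li=∅ lo=∅

Conflict graph:
  b↔{u}
  d↔{u}
  e↔{u}
  i↔{u}
  n↔{u}
  u↔{b,d,e,i,n}

Registers:
  {b,u} pairwise interfere (2-clique) ⇒ χ ≥ 2
  assign b→R1 d→R1 e→R1 i→R1 n→R1 u→R0 — no edge inside a register ⇒ χ ≤ 2
  χ = 2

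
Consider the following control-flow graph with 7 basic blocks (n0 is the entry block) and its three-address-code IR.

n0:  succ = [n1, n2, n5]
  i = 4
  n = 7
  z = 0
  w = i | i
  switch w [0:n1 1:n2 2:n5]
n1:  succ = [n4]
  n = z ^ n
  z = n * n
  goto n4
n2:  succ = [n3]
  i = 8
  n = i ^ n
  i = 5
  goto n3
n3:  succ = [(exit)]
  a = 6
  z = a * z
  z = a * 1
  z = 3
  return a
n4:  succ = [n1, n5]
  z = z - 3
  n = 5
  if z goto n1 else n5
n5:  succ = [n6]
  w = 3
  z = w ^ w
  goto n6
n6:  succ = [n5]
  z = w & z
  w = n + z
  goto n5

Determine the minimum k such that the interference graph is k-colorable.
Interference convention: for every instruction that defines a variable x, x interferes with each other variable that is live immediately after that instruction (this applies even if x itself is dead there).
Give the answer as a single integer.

Per-block:
  n0: def={i,n,w,z} ue=∅
  n1: def={n,z} ue={n,z}
  n2: def={i,n} ue={n}
  n3: def={a,z} ue={z}
  n4: def={n,z} ue={z}
  n5: def={w,z} ue=∅
  n6: def={w,z} ue={n,w,z}

Backward fixpoint:
  n0 li=∅ lo={n,z}
  n1 li={n,z} lo={z}
  n2 li={n,z} lo={z}
  n3 li={z} lo=∅
  n4 li={z} lo={n,z}
  n5 li={n} lo={n,w,z}
  n6 li={n,w,z} lo={n}

Interference:
  a — {z}
  i — {n,z}
  n — {i,w,z}
  w — {n,z}
  z — {a,i,n,w}

Registers:
  {i,n,z} pairwise interfere (3-clique) ⇒ χ ≥ 3
  assign a→r1 i→r2 n→r1 w→r2 z→r0 — no edge inside a register ⇒ χ ≤ 3
  χ = 3

Answer: 3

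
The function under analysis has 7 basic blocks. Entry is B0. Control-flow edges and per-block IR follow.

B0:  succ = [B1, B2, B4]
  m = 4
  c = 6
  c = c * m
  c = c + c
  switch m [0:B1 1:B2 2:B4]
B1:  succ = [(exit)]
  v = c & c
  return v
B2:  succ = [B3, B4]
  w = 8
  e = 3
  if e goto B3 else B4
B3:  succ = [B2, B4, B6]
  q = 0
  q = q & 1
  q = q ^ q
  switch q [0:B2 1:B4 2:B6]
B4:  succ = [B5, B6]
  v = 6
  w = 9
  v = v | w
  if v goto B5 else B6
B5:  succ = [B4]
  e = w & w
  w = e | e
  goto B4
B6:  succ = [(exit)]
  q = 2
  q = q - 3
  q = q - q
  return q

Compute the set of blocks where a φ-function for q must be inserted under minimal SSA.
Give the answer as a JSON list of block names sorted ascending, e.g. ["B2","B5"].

Answer: ["B2", "B4", "B6"]

Derivation:
idom tree: B1←B0 B2←B0 B3←B2 B4←B0 B5←B4 B6←B0
Dom at joins:
  B2: preds {B0,B3}: {B0} ∩ {B0,B2,B3} = {B0}; idom=B0
  B4: preds {B0,B2,B3,B5}: {B0} ∩ {B0,B2} ∩ {B0,B2,B3} ∩ {B0,B4,B5} = {B0}; idom=B0
  B6: preds {B3,B4}: {B0,B2,B3} ∩ {B0,B4} = {B0}; idom=B0

Frontier:
  join B2 pred B0: · stop@B0
  join B2 pred B3: B3→B2 stop@B0
  join B4 pred B0: · stop@B0
  join B4 pred B2: B2 stop@B0
  join B4 pred B3: B3→B2 stop@B0
  join B4 pred B5: B5→B4 stop@B0
  join B6 pred B3: B3→B2 stop@B0
  join B6 pred B4: B4 stop@B0
  B0: DF=∅
  B1: DF=∅
  B2: DF={B2,B4,B6}
  B3: DF={B2,B4,B6}
  B4: DF={B4,B6}
  B5: DF={B4}
  B6: DF=∅

φ for q: defs {B3,B6}
  DF⁺ = {B2,B4,B6}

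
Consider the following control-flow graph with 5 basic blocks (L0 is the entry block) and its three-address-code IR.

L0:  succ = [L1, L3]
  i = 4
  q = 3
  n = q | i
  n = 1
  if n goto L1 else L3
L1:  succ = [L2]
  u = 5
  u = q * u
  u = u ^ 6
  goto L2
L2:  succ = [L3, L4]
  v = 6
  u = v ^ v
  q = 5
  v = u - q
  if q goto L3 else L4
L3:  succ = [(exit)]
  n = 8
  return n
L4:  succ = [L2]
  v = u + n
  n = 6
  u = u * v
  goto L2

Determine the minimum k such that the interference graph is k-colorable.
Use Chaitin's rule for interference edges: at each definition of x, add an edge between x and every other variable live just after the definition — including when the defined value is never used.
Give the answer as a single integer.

Answer: 4

Derivation:
Per-block:
  L0: def={i,n,q} ue=∅
  L1: def={u} ue={q}
  L2: def={q,u,v} ue=∅
  L3: def={n} ue=∅
  L4: def={n,u,v} ue={n,u}

Backward fixpoint:
  live L0: ∅→{n,q}
  live L1: {n,q}→{n}
  live L2: {n}→{n,u}
  live L3: ∅→∅
  live L4: {n,u}→{n}

Interference:
  i↔{q}
  n↔{q,u,v}
  q↔{i,n,u,v}
  u↔{n,q,v}
  v↔{n,q,u}

Colouring:
  {n,q,u,v} pairwise interfere (4-clique) ⇒ χ ≥ 4
  4-colouring: r0={q}  r1={i,n}  r2={u}  r3={v}
  χ = 4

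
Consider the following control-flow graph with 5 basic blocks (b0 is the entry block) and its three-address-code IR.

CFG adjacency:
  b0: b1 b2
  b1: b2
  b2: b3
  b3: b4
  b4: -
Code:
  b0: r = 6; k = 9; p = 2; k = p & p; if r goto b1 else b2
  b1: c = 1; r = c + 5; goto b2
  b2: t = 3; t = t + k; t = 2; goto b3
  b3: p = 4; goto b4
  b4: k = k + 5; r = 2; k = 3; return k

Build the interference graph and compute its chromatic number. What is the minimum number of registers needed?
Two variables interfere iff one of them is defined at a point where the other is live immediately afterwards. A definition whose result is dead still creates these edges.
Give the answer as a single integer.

Block summaries:
  b0 def {k,p,r} use ∅
  b1 def {c,r} use ∅
  b2 def {t} use {k}
  b3 def {p} use ∅
  b4 def {k,r} use {k}

Backward fixpoint:
  live b0: ∅→{k}
  live b1: {k}→{k}
  live b2: {k}→{k}
  live b3: {k}→{k}
  live b4: {k}→∅

Conflict graph:
  c — {k}
  k — {c,p,r,t}
  p — {k,r}
  r — {k,p}
  t — {k}

Colouring:
  lower bound: {k,p,r} mutually conflict ⇒ χ ≥ 3
  assign c→R1 k→R0 p→R1 r→R2 t→R1 — no edge inside a register ⇒ χ ≤ 3
  χ = 3

Answer: 3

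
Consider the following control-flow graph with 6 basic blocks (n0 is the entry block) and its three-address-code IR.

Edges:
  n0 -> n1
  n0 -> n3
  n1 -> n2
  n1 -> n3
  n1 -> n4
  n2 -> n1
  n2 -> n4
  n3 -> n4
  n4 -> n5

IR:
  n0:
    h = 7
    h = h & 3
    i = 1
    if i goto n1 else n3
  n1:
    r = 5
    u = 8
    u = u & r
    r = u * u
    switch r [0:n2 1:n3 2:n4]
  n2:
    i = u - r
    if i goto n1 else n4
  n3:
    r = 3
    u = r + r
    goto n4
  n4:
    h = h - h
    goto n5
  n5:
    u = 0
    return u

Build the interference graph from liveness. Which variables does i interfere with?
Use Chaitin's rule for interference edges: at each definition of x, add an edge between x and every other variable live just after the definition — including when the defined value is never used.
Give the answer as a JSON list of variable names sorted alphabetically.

Per-block:
  n0 def {h,i} use ∅
  n1 def {r,u} use ∅
  n2 def {i} use {r,u}
  n3 def {r,u} use ∅
  n4 def {h} use {h}
  n5 def {u} use ∅

Backward fixpoint:
  n0 li=∅ lo={h}
  n1 li={h} lo={h,r,u}
  n2 li={h,r,u} lo={h}
  n3 li={h} lo={h}
  n4 li={h} lo=∅
  n5 li=∅ lo=∅

Interfere edges:
  h: {i,r,u}
  i: {h}
  r: {h,u}
  u: {h,r}

N(i) = ["h"]

Answer: ["h"]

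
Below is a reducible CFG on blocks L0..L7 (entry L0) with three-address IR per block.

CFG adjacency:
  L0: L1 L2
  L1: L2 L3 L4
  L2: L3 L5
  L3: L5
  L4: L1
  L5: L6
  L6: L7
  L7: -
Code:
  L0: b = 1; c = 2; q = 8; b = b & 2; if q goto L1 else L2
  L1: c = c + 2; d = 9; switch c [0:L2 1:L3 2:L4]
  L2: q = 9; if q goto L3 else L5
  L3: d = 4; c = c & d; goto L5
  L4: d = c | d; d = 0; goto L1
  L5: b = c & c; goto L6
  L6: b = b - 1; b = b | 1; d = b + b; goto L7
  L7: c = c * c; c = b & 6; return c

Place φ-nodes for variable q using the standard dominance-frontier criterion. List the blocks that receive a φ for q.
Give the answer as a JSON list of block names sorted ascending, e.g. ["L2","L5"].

Answer: ["L3", "L5"]

Derivation:
idom tree: L1←L0 L2←L0 L3←L0 L4←L1 L5←L0 L6←L5 L7←L6
Dom at joins:
  L1: preds {L0,L4}: {L0} ∩ {L0,L1,L4} = {L0}; idom=L0
  L2: preds {L0,L1}: {L0} ∩ {L0,L1} = {L0}; idom=L0
  L3: preds {L1,L2}: {L0,L1} ∩ {L0,L2} = {L0}; idom=L0
  L5: preds {L2,L3}: {L0,L2} ∩ {L0,L3} = {L0}; idom=L0

DF derivation:
  join L1 pred L0: · stop@L0
  join L1 pred L4: L4→L1 stop@L0
  join L2 pred L0: · stop@L0
  join L2 pred L1: L1 stop@L0
  join L3 pred L1: L1 stop@L0
  join L3 pred L2: L2 stop@L0
  join L5 pred L2: L2 stop@L0
  join L5 pred L3: L3 stop@L0
  DF(L0)=∅
  DF(L1)={L1,L2,L3}
  DF(L2)={L3,L5}
  DF(L3)={L5}
  DF(L4)={L1}
  DF(L5)=∅
  DF(L6)=∅
  DF(L7)=∅

φ for q: defs {L0,L2}
  DF⁺ = {L3,L5}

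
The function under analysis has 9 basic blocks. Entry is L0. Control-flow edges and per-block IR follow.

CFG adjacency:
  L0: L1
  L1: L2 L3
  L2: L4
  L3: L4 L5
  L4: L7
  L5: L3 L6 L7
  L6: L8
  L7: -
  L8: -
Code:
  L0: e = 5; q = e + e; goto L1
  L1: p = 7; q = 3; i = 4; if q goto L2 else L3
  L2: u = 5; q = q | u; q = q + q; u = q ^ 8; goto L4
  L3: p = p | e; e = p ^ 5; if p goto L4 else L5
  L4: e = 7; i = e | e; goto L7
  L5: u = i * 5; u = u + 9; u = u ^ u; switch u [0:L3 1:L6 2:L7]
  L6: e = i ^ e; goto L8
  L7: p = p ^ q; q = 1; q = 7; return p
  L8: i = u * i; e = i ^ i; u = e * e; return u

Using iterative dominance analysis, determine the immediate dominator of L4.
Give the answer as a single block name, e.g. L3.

idom tree: L1←L0 L2←L1 L3←L1 L4←L1 L5←L3 L6←L5 L7←L1 L8←L6
Dom at joins:
  L3: preds {L1,L5}: {L0,L1} ∩ {L0,L1,L3,L5} = {L0,L1}; idom=L1
  L4: preds {L2,L3}: {L0,L1,L2} ∩ {L0,L1,L3} = {L0,L1}; idom=L1
  L7: preds {L4,L5}: {L0,L1,L4} ∩ {L0,L1,L3,L5} = {L0,L1}; idom=L1

idom(L4) = L1

Answer: L1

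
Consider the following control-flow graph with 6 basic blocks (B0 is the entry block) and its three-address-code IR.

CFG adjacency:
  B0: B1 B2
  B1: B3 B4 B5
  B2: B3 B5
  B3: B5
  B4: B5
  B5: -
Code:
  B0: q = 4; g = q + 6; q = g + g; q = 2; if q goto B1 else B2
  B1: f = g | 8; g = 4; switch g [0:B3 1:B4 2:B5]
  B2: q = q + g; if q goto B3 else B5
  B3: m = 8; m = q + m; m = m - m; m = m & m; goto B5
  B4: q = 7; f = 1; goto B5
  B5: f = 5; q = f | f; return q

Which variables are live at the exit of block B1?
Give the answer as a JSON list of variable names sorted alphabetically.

Block summaries:
  B0: {g,q} / ∅
  B1: {f,g} / {g}
  B2: {q} / {g,q}
  B3: {m} / {q}
  B4: {f,q} / ∅
  B5: {f,q} / ∅

Liveness:
  B0 li=∅ lo={g,q}
  B1 li={g,q} lo={q}
  B2 li={g,q} lo={q}
  B3 li={q} lo=∅
  B4 li=∅ lo=∅
  B5 li=∅ lo=∅

live-out(B1) = ["q"]

Answer: ["q"]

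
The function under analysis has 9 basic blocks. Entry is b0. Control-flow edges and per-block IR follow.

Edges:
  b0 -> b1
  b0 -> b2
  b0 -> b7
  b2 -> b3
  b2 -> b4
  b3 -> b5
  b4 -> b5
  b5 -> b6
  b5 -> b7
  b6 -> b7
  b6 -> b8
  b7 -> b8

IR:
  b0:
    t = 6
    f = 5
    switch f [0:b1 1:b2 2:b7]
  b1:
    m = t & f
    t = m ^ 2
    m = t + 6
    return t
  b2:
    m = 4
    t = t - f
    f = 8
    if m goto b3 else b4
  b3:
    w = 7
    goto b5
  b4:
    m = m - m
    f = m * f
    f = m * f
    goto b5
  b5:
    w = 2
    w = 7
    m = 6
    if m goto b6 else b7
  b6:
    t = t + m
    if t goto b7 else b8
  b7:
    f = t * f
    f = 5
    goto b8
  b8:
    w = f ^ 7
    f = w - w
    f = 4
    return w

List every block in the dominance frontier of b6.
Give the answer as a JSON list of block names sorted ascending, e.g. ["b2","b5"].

Answer: ["b7", "b8"]

Derivation:
idom tree: b1←b0 b2←b0 b3←b2 b4←b2 b5←b2 b6←b5 b7←b0 b8←b0
Dom∩ at merges:
  b5: preds {b3,b4}: {b0,b2,b3} ∩ {b0,b2,b4} = {b0,b2}; idom=b2
  b7: preds {b0,b5,b6}: {b0} ∩ {b0,b2,b5} ∩ {b0,b2,b5,b6} = {b0}; idom=b0
  b8: preds {b6,b7}: {b0,b2,b5,b6} ∩ {b0,b7} = {b0}; idom=b0

Frontier:
  join b5 pred b3: b3 stop@b2
  join b5 pred b4: b4 stop@b2
  join b7 pred b0: · stop@b0
  join b7 pred b5: b5→b2 stop@b0
  join b7 pred b6: b6→b5→b2 stop@b0
  join b8 pred b6: b6→b5→b2 stop@b0
  join b8 pred b7: b7 stop@b0
  DF(b0)=∅
  DF(b1)=∅
  DF(b2)={b7,b8}
  DF(b3)={b5}
  DF(b4)={b5}
  DF(b5)={b7,b8}
  DF(b6)={b7,b8}
  DF(b7)={b8}
  DF(b8)=∅

DF(b6) = ["b7", "b8"]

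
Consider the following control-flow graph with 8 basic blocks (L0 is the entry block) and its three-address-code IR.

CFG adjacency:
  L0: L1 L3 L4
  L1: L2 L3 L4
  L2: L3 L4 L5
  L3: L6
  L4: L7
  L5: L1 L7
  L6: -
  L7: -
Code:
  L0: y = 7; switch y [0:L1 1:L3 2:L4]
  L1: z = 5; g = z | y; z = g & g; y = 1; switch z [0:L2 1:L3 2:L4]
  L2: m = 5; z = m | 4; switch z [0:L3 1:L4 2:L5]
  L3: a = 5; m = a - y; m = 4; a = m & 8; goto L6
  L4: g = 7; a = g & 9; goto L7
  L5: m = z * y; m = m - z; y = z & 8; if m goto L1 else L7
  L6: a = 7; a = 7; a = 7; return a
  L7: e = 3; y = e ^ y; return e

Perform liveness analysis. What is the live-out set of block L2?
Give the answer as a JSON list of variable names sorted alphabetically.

def/use:
  L0 def {y} use ∅
  L1 def {g,y,z} use {y}
  L2 def {m,z} use ∅
  L3 def {a,m} use {y}
  L4 def {a,g} use ∅
  L5 def {m,y} use {y,z}
  L6 def {a} use ∅
  L7 def {e,y} use {y}

Live sets:
  L0: in=∅ out={y}
  L1: in={y} out={y}
  L2: in={y} out={y,z}
  L3: in={y} out=∅
  L4: in={y} out={y}
  L5: in={y,z} out={y}
  L6: in=∅ out=∅
  L7: in={y} out=∅

live-out(L2) = ["y", "z"]

Answer: ["y", "z"]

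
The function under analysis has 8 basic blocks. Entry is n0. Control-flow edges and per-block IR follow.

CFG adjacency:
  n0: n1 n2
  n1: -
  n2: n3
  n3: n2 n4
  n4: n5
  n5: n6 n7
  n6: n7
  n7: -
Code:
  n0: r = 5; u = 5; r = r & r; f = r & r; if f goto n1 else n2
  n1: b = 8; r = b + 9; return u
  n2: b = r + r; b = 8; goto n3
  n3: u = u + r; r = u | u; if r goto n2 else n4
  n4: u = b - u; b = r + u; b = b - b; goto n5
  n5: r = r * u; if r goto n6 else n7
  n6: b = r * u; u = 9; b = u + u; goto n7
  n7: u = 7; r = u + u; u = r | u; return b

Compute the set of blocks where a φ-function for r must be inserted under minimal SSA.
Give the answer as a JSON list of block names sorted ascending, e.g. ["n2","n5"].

Answer: ["n2"]

Derivation:
idom tree: n1←n0 n2←n0 n3←n2 n4←n3 n5←n4 n6←n5 n7←n5
Dom at joins:
  n2: preds {n0,n3}: {n0} ∩ {n0,n2,n3} = {n0}; idom=n0
  n7: preds {n5,n6}: {n0,n2,n3,n4,n5} ∩ {n0,n2,n3,n4,n5,n6} = {n0,n2,n3,n4,n5}; idom=n5

DF derivation:
  join n2 pred n0: · stop@n0
  join n2 pred n3: n3→n2 stop@n0
  join n7 pred n5: · stop@n5
  join n7 pred n6: n6 stop@n5
  n0: DF=∅
  n1: DF=∅
  n2: DF={n2}
  n3: DF={n2}
  n4: DF=∅
  n5: DF=∅
  n6: DF={n7}
  n7: DF=∅

φ for r: defs {n0,n1,n3,n5,n7}
  DF⁺ = {n2}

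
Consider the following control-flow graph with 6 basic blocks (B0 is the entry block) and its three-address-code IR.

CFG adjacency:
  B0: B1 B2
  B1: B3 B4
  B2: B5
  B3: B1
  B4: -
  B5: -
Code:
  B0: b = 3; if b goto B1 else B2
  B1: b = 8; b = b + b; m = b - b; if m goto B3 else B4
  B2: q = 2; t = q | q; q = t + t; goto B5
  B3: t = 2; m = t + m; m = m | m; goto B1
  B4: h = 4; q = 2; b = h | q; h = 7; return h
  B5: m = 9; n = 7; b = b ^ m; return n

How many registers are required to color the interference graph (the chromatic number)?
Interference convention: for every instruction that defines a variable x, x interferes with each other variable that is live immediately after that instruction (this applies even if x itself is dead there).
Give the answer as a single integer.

Block summaries:
  B0: {b} / ∅
  B1: {b,m} / ∅
  B2: {q,t} / ∅
  B3: {m,t} / {m}
  B4: {b,h,q} / ∅
  B5: {b,m,n} / {b}

Liveness:
  live B0: ∅→{b}
  live B1: ∅→{m}
  live B2: {b}→{b}
  live B3: {m}→∅
  live B4: ∅→∅
  live B5: {b}→∅

Interfere edges:
  b — {m,n,q,t}
  h — {q}
  m — {b,n,t}
  n — {b,m}
  q — {b,h}
  t — {b,m}

Registers:
  clique {b,m,n} ⇒ need ≥ 3
  3-colouring: r0={b,h}  r1={m,q}  r2={n,t}
  χ = 3

Answer: 3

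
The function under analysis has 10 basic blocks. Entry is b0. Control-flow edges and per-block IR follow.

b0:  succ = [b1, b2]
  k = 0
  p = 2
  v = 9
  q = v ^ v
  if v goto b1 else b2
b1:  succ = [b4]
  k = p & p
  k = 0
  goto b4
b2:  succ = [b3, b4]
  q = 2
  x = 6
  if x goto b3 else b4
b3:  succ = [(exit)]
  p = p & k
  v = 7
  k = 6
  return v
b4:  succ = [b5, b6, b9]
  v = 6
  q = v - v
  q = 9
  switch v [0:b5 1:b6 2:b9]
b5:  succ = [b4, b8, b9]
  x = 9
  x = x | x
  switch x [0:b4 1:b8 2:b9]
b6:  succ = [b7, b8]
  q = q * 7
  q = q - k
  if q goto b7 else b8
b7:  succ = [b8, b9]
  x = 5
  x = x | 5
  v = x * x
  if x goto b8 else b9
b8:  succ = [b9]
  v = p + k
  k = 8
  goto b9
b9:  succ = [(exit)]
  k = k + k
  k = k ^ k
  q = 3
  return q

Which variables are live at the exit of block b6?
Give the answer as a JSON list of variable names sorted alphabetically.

Block summaries:
  b0: def={k,p,q,v} ue=∅
  b1: def={k} ue={p}
  b2: def={q,x} ue=∅
  b3: def={k,p,v} ue={k,p}
  b4: def={q,v} ue=∅
  b5: def={x} ue=∅
  b6: def={q} ue={k,q}
  b7: def={v,x} ue=∅
  b8: def={k,v} ue={k,p}
  b9: def={k,q} ue={k}

Liveness:
  b0 li=∅ lo={k,p}
  b1 li={p} lo={k,p}
  b2 li={k,p} lo={k,p}
  b3 li={k,p} lo=∅
  b4 li={k,p} lo={k,p,q}
  b5 li={k,p} lo={k,p}
  b6 li={k,p,q} lo={k,p}
  b7 li={k,p} lo={k,p}
  b8 li={k,p} lo={k}
  b9 li={k} lo=∅

live-out(b6) = ["k", "p"]

Answer: ["k", "p"]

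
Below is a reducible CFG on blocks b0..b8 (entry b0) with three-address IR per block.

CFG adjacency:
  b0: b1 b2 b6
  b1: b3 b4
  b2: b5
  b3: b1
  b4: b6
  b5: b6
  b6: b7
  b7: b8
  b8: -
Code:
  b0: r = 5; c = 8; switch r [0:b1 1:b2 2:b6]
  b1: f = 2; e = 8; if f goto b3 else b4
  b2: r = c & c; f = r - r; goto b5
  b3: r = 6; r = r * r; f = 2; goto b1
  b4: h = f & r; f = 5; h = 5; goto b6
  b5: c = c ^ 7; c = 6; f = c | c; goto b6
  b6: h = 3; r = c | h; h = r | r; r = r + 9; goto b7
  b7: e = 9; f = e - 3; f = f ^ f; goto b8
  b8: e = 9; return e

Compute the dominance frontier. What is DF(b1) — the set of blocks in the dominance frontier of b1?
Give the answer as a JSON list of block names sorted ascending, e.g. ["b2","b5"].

Answer: ["b1", "b6"]

Analysis:
idom tree: b1←b0 b2←b0 b3←b1 b4←b1 b5←b2 b6←b0 b7←b6 b8←b7
Dom at joins:
  b1: preds {b0,b3}: {b0} ∩ {b0,b1,b3} = {b0}; idom=b0
  b6: preds {b0,b4,b5}: {b0} ∩ {b0,b1,b4} ∩ {b0,b2,b5} = {b0}; idom=b0

DF walk-up:
  join b1 pred b0: · stop@b0
  join b1 pred b3: b3→b1 stop@b0
  join b6 pred b0: · stop@b0
  join b6 pred b4: b4→b1 stop@b0
  join b6 pred b5: b5→b2 stop@b0
  b0 → ∅
  b1 → {b1,b6}
  b2 → {b6}
  b3 → {b1}
  b4 → {b6}
  b5 → {b6}
  b6 → ∅
  b7 → ∅
  b8 → ∅

DF(b1) = ["b1", "b6"]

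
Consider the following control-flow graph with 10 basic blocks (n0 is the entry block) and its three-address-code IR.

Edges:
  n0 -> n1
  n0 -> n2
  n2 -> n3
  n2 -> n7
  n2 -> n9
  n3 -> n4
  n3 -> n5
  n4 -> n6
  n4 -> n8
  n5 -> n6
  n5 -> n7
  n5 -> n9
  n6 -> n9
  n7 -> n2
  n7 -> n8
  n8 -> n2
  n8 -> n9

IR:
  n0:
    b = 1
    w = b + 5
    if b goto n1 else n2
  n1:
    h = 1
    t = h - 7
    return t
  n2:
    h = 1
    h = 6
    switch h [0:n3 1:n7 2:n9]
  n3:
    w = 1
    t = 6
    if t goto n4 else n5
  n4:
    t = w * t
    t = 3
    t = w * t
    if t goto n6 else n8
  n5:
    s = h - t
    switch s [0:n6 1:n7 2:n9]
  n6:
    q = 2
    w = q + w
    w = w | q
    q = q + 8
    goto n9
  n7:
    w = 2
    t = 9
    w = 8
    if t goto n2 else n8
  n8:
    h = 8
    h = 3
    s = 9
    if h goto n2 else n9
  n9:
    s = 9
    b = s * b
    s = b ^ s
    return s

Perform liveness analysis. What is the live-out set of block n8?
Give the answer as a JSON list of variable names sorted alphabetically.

Block summaries:
  n0: {b,w} / ∅
  n1: {h,t} / ∅
  n2: {h} / ∅
  n3: {t,w} / ∅
  n4: {t} / {t,w}
  n5: {s} / {h,t}
  n6: {q,w} / {w}
  n7: {t,w} / ∅
  n8: {h,s} / ∅
  n9: {b,s} / {b}

Liveness:
  live n0: ∅→{b}
  live n1: ∅→∅
  live n2: {b}→{b,h}
  live n3: {b,h}→{b,h,t,w}
  live n4: {b,t,w}→{b,w}
  live n5: {b,h,t,w}→{b,w}
  live n6: {b,w}→{b}
  live n7: {b}→{b}
  live n8: {b}→{b}
  live n9: {b}→∅

live-out(n8) = ["b"]

Answer: ["b"]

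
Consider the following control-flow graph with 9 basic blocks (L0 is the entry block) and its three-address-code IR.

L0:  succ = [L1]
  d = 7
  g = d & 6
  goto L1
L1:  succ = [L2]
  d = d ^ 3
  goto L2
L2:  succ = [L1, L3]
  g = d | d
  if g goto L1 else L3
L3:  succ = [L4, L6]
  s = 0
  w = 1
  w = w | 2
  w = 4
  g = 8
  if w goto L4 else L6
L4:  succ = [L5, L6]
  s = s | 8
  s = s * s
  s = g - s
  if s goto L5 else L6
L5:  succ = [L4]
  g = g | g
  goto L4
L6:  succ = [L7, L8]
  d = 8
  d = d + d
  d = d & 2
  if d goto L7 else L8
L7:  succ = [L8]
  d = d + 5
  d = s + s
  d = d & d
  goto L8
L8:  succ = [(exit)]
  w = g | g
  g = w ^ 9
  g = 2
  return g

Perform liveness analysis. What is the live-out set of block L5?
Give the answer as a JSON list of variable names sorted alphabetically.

def/use:
  L0: def={d,g} ue=∅
  L1: def={d} ue={d}
  L2: def={g} ue={d}
  L3: def={g,s,w} ue=∅
  L4: def={s} ue={g,s}
  L5: def={g} ue={g}
  L6: def={d} ue=∅
  L7: def={d} ue={d,s}
  L8: def={g,w} ue={g}

Backward fixpoint:
  live L0: ∅→{d}
  live L1: {d}→{d}
  live L2: {d}→{d}
  live L3: ∅→{g,s}
  live L4: {g,s}→{g,s}
  live L5: {g,s}→{g,s}
  live L6: {g,s}→{d,g,s}
  live L7: {d,g,s}→{g}
  live L8: {g}→∅

live-out(L5) = ["g", "s"]

Answer: ["g", "s"]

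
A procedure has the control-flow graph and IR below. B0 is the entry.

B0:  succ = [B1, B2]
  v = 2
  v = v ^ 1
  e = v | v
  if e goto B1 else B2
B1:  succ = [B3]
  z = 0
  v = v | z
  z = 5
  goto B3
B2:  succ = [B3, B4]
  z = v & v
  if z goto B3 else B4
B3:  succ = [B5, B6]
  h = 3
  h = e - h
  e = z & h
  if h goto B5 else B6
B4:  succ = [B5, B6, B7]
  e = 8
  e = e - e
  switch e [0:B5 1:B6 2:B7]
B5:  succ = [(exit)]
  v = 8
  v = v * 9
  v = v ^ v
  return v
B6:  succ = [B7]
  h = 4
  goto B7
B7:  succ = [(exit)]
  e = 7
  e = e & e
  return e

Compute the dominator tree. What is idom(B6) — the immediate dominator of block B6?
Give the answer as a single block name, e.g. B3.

idom tree: B1←B0 B2←B0 B3←B0 B4←B2 B5←B0 B6←B0 B7←B0
Dom at joins:
  B3: preds {B1,B2}: {B0,B1} ∩ {B0,B2} = {B0}; idom=B0
  B5: preds {B3,B4}: {B0,B3} ∩ {B0,B2,B4} = {B0}; idom=B0
  B6: preds {B3,B4}: {B0,B3} ∩ {B0,B2,B4} = {B0}; idom=B0
  B7: preds {B4,B6}: {B0,B2,B4} ∩ {B0,B6} = {B0}; idom=B0

idom(B6) = B0

Answer: B0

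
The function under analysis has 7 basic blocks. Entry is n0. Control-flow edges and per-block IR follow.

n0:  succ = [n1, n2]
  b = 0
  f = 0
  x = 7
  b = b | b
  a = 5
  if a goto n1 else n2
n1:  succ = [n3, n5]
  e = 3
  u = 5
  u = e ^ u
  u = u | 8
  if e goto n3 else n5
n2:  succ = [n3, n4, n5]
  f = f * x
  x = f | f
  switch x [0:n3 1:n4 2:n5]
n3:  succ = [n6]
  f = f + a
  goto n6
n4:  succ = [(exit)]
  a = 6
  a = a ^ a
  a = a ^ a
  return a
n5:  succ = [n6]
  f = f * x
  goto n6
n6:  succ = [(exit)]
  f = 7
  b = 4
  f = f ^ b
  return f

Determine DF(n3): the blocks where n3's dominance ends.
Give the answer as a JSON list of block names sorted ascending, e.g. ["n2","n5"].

Answer: ["n6"]

Analysis:
idom tree: n1←n0 n2←n0 n3←n0 n4←n2 n5←n0 n6←n0
Dom∩ at merges:
  n3: preds {n1,n2}: {n0,n1} ∩ {n0,n2} = {n0}; idom=n0
  n5: preds {n1,n2}: {n0,n1} ∩ {n0,n2} = {n0}; idom=n0
  n6: preds {n3,n5}: {n0,n3} ∩ {n0,n5} = {n0}; idom=n0

DF walk-up:
  join n3 pred n1: n1 stop@n0
  join n3 pred n2: n2 stop@n0
  join n5 pred n1: n1 stop@n0
  join n5 pred n2: n2 stop@n0
  join n6 pred n3: n3 stop@n0
  join n6 pred n5: n5 stop@n0
  n0: DF=∅
  n1: DF={n3,n5}
  n2: DF={n3,n5}
  n3: DF={n6}
  n4: DF=∅
  n5: DF={n6}
  n6: DF=∅

DF(n3) = ["n6"]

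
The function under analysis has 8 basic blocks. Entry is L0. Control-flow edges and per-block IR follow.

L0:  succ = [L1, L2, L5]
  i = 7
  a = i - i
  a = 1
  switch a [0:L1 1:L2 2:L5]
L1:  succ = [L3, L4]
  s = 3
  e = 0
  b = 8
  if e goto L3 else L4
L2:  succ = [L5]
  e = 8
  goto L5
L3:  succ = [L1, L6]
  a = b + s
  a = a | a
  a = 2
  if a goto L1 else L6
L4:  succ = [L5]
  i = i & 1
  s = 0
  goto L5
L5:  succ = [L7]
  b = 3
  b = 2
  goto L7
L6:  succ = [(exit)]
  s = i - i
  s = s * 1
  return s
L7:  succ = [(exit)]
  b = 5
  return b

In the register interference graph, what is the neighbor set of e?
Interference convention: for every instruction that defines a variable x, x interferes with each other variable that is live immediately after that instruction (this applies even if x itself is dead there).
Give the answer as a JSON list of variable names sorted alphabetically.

Answer: ["b", "i", "s"]

Analysis:
Per-block:
  L0: {a,i} / ∅
  L1: {b,e,s} / ∅
  L2: {e} / ∅
  L3: {a} / {b,s}
  L4: {i,s} / {i}
  L5: {b} / ∅
  L6: {s} / {i}
  L7: {b} / ∅

Liveness:
  live L0: ∅→{i}
  live L1: {i}→{b,i,s}
  live L2: ∅→∅
  live L3: {b,i,s}→{i}
  live L4: {i}→∅
  live L5: ∅→∅
  live L6: {i}→∅
  live L7: ∅→∅

Interference:
  a: {i}
  b: {e,i,s}
  e: {b,i,s}
  i: {a,b,e,s}
  s: {b,e,i}

N(e) = ["b", "i", "s"]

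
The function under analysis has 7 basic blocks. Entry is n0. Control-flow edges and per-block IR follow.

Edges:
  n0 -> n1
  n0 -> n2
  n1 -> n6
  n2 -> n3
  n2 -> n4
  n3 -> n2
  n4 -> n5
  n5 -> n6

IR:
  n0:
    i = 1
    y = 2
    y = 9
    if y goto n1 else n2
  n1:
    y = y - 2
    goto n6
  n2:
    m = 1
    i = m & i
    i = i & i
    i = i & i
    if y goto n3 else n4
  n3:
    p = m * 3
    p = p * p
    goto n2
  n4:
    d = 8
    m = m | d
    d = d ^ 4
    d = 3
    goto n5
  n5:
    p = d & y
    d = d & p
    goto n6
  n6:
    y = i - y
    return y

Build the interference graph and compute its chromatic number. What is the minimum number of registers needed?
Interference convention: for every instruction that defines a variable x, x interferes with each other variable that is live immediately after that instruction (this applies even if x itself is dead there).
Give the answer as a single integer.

Per-block:
  n0: {i,y} / ∅
  n1: {y} / {y}
  n2: {i,m} / {i,y}
  n3: {p} / {m}
  n4: {d,m} / {m}
  n5: {d,p} / {d,y}
  n6: {y} / {i,y}

Backward fixpoint:
  n0 li=∅ lo={i,y}
  n1 li={i,y} lo={i,y}
  n2 li={i,y} lo={i,m,y}
  n3 li={i,m,y} lo={i,y}
  n4 li={i,m,y} lo={d,i,y}
  n5 li={d,i,y} lo={i,y}
  n6 li={i,y} lo=∅

Interference:
  d: {i,m,p,y}
  i: {d,m,p,y}
  m: {d,i,y}
  p: {d,i,y}
  y: {d,i,m,p}

Registers:
  clique {d,i,m,y} ⇒ need ≥ 4
  4-colouring: c0={d}  c1={i}  c2={y}  c3={m,p}
  χ = 4

Answer: 4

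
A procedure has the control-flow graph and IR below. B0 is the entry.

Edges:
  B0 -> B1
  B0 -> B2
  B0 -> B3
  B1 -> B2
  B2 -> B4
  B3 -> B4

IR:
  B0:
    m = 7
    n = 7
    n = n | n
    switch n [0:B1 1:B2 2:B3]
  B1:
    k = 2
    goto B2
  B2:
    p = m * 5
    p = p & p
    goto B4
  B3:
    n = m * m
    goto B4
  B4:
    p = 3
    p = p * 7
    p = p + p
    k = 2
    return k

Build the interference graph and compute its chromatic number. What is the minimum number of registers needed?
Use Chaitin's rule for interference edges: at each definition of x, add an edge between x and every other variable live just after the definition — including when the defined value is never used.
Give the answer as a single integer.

Answer: 2

Derivation:
Per-block:
  B0 def {m,n} use ∅
  B1 def {k} use ∅
  B2 def {p} use {m}
  B3 def {n} use {m}
  B4 def {k,p} use ∅

Live sets:
  live B0: ∅→{m}
  live B1: {m}→{m}
  live B2: {m}→∅
  live B3: {m}→∅
  live B4: ∅→∅

Interference:
  k↔{m}
  m↔{k,n}
  n↔{m}
  p↔∅

Chromatic number:
  lower bound: {k,m} mutually conflict ⇒ χ ≥ 2
  assign k→c1 m→c0 n→c1 p→c0 — no edge inside a register ⇒ χ ≤ 2
  χ = 2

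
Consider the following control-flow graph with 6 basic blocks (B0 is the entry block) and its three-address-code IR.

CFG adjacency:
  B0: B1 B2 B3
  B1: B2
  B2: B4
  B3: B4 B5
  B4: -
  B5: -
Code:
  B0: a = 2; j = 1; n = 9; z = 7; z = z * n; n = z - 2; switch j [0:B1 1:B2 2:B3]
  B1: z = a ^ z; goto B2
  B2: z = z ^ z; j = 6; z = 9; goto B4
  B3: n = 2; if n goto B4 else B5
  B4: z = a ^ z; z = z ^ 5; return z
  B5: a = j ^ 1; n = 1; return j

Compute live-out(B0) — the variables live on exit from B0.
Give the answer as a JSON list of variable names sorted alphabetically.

def/use:
  B0: def={a,j,n,z} ue=∅
  B1: def={z} ue={a,z}
  B2: def={j,z} ue={z}
  B3: def={n} ue=∅
  B4: def={z} ue={a,z}
  B5: def={a,n} ue={j}

Backward fixpoint:
  B0 li=∅ lo={a,j,z}
  B1 li={a,z} lo={a,z}
  B2 li={a,z} lo={a,z}
  B3 li={a,j,z} lo={a,j,z}
  B4 li={a,z} lo=∅
  B5 li={j} lo=∅

live-out(B0) = ["a", "j", "z"]

Answer: ["a", "j", "z"]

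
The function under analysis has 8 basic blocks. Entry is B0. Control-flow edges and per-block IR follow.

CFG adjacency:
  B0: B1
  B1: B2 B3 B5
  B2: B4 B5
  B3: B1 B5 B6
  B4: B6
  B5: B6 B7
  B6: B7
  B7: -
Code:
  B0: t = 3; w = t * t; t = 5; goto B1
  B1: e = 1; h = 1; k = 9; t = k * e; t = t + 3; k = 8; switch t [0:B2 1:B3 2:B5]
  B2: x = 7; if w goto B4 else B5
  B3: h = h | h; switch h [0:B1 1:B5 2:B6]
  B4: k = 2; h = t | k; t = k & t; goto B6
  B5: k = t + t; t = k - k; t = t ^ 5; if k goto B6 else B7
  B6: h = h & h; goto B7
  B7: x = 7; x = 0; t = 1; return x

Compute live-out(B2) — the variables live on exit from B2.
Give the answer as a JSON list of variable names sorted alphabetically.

Block summaries:
  B0: {t,w} / ∅
  B1: {e,h,k,t} / ∅
  B2: {x} / {w}
  B3: {h} / {h}
  B4: {h,k,t} / {t}
  B5: {k,t} / {t}
  B6: {h} / {h}
  B7: {t,x} / ∅

Backward fixpoint:
  B0: in=∅ out={w}
  B1: in={w} out={h,t,w}
  B2: in={h,t,w} out={h,t}
  B3: in={h,t,w} out={h,t,w}
  B4: in={t} out={h}
  B5: in={h,t} out={h}
  B6: in={h} out=∅
  B7: in=∅ out=∅

live-out(B2) = ["h", "t"]

Answer: ["h", "t"]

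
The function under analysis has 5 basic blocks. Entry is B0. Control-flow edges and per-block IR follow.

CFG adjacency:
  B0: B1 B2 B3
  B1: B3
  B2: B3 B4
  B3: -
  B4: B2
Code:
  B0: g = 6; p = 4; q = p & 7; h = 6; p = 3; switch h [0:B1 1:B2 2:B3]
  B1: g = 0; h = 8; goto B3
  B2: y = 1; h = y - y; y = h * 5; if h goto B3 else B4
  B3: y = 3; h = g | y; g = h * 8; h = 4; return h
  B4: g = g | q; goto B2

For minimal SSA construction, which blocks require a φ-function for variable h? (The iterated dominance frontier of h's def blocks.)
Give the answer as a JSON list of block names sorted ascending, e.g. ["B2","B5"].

idom tree: B1←B0 B2←B0 B3←B0 B4←B2
Join-block Dom:
  B2: preds {B0,B4}: {B0} ∩ {B0,B2,B4} = {B0}; idom=B0
  B3: preds {B0,B1,B2}: {B0} ∩ {B0,B1} ∩ {B0,B2} = {B0}; idom=B0

Frontier:
  B2←B0: walk · to B0
  B2←B4: walk B4→B2 to B0
  B3←B0: walk · to B0
  B3←B1: walk B1 to B0
  B3←B2: walk B2 to B0
  DF(B0)=∅
  DF(B1)={B3}
  DF(B2)={B2,B3}
  DF(B3)=∅
  DF(B4)={B2}

φ for h: defs {B0,B1,B2,B3}
  DF⁺ = {B2,B3}

Answer: ["B2", "B3"]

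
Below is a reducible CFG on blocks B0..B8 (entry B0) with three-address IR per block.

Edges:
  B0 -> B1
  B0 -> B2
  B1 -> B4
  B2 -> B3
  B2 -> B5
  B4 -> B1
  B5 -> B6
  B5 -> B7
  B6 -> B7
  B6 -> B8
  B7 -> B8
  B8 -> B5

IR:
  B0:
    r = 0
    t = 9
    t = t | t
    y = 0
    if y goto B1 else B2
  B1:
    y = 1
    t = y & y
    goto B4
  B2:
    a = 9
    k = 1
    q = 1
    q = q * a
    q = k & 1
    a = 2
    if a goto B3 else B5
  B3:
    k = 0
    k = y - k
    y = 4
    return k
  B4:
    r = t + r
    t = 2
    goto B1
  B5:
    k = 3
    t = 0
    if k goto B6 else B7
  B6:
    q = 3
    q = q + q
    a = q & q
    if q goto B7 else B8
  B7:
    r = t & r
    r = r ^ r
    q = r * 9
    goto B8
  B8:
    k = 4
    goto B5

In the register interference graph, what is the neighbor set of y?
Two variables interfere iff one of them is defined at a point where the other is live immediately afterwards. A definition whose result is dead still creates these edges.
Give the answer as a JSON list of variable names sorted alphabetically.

Answer: ["a", "k", "q", "r"]

Analysis:
Per-block:
  B0: {r,t,y} / ∅
  B1: {t,y} / ∅
  B2: {a,k,q} / ∅
  B3: {k,y} / {y}
  B4: {r,t} / {r,t}
  B5: {k,t} / ∅
  B6: {a,q} / ∅
  B7: {q,r} / {r,t}
  B8: {k} / ∅

Liveness:
  B0 li=∅ lo={r,y}
  B1 li={r} lo={r,t}
  B2 li={r,y} lo={r,y}
  B3 li={y} lo=∅
  B4 li={r,t} lo={r}
  B5 li={r} lo={r,t}
  B6 li={r,t} lo={r,t}
  B7 li={r,t} lo={r}
  B8 li={r} lo={r}

Conflict graph:
  a: {k,q,r,t,y}
  k: {a,q,r,t,y}
  q: {a,k,r,t,y}
  r: {a,k,q,t,y}
  t: {a,k,q,r}
  y: {a,k,q,r}

N(y) = ["a", "k", "q", "r"]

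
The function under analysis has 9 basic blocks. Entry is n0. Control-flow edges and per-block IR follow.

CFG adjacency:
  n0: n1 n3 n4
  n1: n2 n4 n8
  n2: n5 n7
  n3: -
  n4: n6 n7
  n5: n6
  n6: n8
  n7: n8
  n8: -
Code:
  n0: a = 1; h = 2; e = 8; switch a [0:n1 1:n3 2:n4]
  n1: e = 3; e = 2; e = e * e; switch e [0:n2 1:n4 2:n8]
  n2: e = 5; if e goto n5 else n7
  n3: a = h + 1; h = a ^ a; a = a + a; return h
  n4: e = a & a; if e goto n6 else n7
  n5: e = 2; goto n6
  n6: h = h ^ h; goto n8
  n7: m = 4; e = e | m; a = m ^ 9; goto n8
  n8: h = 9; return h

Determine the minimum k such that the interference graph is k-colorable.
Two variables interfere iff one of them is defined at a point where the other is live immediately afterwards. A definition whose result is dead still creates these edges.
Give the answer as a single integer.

Answer: 3

Derivation:
def/use:
  n0: def={a,e,h} ue=∅
  n1: def={e} ue=∅
  n2: def={e} ue=∅
  n3: def={a,h} ue={h}
  n4: def={e} ue={a}
  n5: def={e} ue=∅
  n6: def={h} ue={h}
  n7: def={a,e,m} ue={e}
  n8: def={h} ue=∅

Backward fixpoint:
  n0: in=∅ out={a,h}
  n1: in={a,h} out={a,h}
  n2: in={h} out={e,h}
  n3: in={h} out=∅
  n4: in={a,h} out={e,h}
  n5: in={h} out={h}
  n6: in={h} out=∅
  n7: in={e} out=∅
  n8: in=∅ out=∅

Interference:
  a: {e,h}
  e: {a,h,m}
  h: {a,e}
  m: {e}

Registers:
  lower bound: {a,e,h} mutually conflict ⇒ χ ≥ 3
  assign a→c1 e→c0 h→c2 m→c1 — no edge inside a register ⇒ χ ≤ 3
  χ = 3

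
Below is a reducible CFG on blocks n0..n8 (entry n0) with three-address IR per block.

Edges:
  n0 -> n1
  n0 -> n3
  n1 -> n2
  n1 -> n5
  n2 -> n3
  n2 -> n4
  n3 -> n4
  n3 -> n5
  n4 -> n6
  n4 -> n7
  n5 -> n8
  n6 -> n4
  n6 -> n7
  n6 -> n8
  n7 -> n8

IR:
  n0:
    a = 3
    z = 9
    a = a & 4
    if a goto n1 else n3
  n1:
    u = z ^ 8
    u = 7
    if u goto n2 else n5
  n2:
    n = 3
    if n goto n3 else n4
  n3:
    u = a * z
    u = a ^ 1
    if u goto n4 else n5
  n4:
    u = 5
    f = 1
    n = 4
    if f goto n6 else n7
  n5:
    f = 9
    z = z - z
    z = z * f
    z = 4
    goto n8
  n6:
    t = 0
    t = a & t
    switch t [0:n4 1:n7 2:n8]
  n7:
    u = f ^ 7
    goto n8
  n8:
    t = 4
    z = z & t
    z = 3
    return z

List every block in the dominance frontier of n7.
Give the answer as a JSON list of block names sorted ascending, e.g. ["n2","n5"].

idom tree: n1←n0 n2←n1 n3←n0 n4←n0 n5←n0 n6←n4 n7←n4 n8←n0
Dom∩ at merges:
  n3: preds {n0,n2}: {n0} ∩ {n0,n1,n2} = {n0}; idom=n0
  n4: preds {n2,n3,n6}: {n0,n1,n2} ∩ {n0,n3} ∩ {n0,n4,n6} = {n0}; idom=n0
  n5: preds {n1,n3}: {n0,n1} ∩ {n0,n3} = {n0}; idom=n0
  n7: preds {n4,n6}: {n0,n4} ∩ {n0,n4,n6} = {n0,n4}; idom=n4
  n8: preds {n5,n6,n7}: {n0,n5} ∩ {n0,n4,n6} ∩ {n0,n4,n7} = {n0}; idom=n0

DF walk-up:
  n3←n0: walk · to n0
  n3←n2: walk n2→n1 to n0
  n4←n2: walk n2→n1 to n0
  n4←n3: walk n3 to n0
  n4←n6: walk n6→n4 to n0
  n5←n1: walk n1 to n0
  n5←n3: walk n3 to n0
  n7←n4: walk · to n4
  n7←n6: walk n6 to n4
  n8←n5: walk n5 to n0
  n8←n6: walk n6→n4 to n0
  n8←n7: walk n7→n4 to n0
  DF(n0)=∅
  DF(n1)={n3,n4,n5}
  DF(n2)={n3,n4}
  DF(n3)={n4,n5}
  DF(n4)={n4,n8}
  DF(n5)={n8}
  DF(n6)={n4,n7,n8}
  DF(n7)={n8}
  DF(n8)=∅

DF(n7) = ["n8"]

Answer: ["n8"]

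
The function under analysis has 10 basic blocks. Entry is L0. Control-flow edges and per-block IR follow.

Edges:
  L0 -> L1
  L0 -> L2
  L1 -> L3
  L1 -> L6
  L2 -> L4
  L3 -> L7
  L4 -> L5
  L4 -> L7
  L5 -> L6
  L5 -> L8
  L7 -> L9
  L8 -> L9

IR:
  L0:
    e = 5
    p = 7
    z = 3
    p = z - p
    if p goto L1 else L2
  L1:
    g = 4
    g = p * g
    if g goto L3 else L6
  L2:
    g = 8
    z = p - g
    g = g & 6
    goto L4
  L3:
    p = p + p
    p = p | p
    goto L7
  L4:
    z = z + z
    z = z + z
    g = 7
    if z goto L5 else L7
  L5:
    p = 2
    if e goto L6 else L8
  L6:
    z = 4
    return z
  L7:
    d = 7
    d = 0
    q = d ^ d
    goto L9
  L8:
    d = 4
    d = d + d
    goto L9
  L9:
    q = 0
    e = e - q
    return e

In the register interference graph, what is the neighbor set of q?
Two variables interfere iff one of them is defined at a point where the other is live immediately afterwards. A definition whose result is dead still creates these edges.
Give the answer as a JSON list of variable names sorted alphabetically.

Answer: ["e"]

Derivation:
Block summaries:
  L0: def={e,p,z} ue=∅
  L1: def={g} ue={p}
  L2: def={g,z} ue={p}
  L3: def={p} ue={p}
  L4: def={g,z} ue={z}
  L5: def={p} ue={e}
  L6: def={z} ue=∅
  L7: def={d,q} ue=∅
  L8: def={d} ue=∅
  L9: def={e,q} ue={e}

Backward fixpoint:
  L0 li=∅ lo={e,p}
  L1 li={e,p} lo={e,p}
  L2 li={e,p} lo={e,z}
  L3 li={e,p} lo={e}
  L4 li={e,z} lo={e}
  L5 li={e} lo={e}
  L6 li=∅ lo=∅
  L7 li={e} lo={e}
  L8 li={e} lo={e}
  L9 li={e} lo=∅

Conflict graph:
  d↔{e}
  e↔{d,g,p,q,z}
  g↔{e,p,z}
  p↔{e,g,z}
  q↔{e}
  z↔{e,g,p}

N(q) = ["e"]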